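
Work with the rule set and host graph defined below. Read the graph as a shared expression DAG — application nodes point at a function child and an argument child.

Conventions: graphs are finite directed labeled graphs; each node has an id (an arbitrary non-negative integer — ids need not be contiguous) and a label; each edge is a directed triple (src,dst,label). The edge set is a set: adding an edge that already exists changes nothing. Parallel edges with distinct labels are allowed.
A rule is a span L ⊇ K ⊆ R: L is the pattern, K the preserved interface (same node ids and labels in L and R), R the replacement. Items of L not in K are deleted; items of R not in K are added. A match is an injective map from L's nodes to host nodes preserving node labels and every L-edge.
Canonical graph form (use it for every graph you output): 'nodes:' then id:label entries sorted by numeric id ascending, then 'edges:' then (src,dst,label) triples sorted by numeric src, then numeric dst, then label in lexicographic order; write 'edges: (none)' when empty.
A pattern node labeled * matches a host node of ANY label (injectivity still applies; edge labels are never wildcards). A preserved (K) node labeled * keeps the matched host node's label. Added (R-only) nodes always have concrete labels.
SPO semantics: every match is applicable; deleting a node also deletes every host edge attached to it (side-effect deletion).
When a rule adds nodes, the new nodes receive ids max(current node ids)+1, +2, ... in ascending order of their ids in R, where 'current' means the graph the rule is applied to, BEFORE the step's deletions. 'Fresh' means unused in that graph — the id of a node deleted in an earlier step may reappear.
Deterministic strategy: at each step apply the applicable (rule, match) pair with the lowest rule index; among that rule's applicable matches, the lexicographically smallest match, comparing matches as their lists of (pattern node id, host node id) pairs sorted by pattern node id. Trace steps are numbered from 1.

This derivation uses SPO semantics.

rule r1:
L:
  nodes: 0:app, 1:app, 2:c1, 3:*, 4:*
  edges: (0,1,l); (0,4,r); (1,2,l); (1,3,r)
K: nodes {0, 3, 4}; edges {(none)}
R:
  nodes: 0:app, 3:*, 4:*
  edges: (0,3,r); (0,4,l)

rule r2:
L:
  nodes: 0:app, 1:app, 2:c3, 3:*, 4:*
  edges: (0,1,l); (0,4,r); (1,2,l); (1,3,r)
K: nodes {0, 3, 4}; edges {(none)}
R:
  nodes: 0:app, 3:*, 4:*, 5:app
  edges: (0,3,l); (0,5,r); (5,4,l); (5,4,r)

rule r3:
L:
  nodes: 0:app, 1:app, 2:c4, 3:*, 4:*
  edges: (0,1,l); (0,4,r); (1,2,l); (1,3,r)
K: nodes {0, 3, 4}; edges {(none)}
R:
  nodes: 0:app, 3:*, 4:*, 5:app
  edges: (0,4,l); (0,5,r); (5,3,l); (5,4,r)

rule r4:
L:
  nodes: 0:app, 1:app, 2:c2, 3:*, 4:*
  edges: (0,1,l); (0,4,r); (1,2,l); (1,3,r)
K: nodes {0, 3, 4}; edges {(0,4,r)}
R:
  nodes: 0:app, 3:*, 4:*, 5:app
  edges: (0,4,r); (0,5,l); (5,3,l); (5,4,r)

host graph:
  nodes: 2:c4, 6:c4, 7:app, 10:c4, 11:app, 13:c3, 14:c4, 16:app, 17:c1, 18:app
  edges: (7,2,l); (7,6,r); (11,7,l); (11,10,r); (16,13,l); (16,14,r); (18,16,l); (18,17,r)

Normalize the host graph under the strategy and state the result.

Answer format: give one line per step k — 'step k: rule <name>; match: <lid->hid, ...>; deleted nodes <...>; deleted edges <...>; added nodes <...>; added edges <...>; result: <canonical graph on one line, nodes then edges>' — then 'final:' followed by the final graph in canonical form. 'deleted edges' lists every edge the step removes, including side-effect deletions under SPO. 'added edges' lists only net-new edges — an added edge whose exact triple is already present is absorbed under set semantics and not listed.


step 1: rule r2; match: 0->18, 1->16, 2->13, 3->14, 4->17; deleted nodes 13, 16; deleted edges (16,13,l); (16,14,r); (18,16,l); (18,17,r); added nodes 19; added edges (18,14,l); (18,19,r); (19,17,l); (19,17,r); result: nodes: 2:c4, 6:c4, 7:app, 10:c4, 11:app, 14:c4, 17:c1, 18:app, 19:app edges: (7,2,l); (7,6,r); (11,7,l); (11,10,r); (18,14,l); (18,19,r); (19,17,l); (19,17,r)
step 2: rule r3; match: 0->11, 1->7, 2->2, 3->6, 4->10; deleted nodes 2, 7; deleted edges (7,2,l); (7,6,r); (11,7,l); (11,10,r); added nodes 20; added edges (11,10,l); (11,20,r); (20,6,l); (20,10,r); result: nodes: 6:c4, 10:c4, 11:app, 14:c4, 17:c1, 18:app, 19:app, 20:app edges: (11,10,l); (11,20,r); (18,14,l); (18,19,r); (19,17,l); (19,17,r); (20,6,l); (20,10,r)
final:
nodes: 6:c4, 10:c4, 11:app, 14:c4, 17:c1, 18:app, 19:app, 20:app
edges: (11,10,l); (11,20,r); (18,14,l); (18,19,r); (19,17,l); (19,17,r); (20,6,l); (20,10,r)


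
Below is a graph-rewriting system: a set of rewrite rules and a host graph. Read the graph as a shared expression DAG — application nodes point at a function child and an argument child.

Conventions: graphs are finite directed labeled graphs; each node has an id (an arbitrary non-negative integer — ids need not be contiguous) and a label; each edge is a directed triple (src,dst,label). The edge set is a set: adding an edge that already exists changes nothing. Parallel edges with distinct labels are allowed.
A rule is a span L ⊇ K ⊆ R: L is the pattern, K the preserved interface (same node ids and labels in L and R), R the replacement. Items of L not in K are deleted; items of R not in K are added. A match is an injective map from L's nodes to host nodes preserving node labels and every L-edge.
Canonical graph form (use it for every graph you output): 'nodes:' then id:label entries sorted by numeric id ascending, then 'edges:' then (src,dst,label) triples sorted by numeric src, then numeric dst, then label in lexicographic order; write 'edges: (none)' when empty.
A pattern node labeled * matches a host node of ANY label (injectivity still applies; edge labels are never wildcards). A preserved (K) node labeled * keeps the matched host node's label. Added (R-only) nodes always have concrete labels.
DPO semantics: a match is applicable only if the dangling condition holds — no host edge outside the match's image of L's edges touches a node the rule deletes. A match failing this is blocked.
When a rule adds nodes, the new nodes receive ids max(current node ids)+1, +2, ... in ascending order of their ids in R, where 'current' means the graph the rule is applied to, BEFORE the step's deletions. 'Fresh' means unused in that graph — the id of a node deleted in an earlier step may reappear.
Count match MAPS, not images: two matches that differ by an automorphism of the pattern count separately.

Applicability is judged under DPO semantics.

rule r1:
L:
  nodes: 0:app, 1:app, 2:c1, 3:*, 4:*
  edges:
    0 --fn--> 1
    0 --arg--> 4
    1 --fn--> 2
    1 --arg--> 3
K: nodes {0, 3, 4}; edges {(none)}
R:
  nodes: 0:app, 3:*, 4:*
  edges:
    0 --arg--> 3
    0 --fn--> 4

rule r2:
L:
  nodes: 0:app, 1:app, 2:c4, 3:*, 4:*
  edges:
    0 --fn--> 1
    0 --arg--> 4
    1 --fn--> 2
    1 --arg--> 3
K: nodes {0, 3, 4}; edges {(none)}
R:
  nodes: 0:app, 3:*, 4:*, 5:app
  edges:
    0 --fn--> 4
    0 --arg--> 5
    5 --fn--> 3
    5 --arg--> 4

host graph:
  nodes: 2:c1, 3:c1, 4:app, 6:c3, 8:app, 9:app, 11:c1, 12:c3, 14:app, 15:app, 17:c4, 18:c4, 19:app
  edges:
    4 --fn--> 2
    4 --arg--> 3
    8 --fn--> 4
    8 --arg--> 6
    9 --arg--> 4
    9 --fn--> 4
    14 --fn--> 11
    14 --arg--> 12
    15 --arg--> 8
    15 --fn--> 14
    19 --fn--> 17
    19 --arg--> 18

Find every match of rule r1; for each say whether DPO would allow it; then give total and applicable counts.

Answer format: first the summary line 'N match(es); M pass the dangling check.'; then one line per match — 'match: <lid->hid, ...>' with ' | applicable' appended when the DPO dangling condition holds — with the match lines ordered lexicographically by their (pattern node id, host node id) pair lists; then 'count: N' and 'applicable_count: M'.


2 match(es); 1 pass the dangling check.
match: 0->8, 1->4, 2->2, 3->3, 4->6
match: 0->15, 1->14, 2->11, 3->12, 4->8 | applicable
count: 2
applicable_count: 1


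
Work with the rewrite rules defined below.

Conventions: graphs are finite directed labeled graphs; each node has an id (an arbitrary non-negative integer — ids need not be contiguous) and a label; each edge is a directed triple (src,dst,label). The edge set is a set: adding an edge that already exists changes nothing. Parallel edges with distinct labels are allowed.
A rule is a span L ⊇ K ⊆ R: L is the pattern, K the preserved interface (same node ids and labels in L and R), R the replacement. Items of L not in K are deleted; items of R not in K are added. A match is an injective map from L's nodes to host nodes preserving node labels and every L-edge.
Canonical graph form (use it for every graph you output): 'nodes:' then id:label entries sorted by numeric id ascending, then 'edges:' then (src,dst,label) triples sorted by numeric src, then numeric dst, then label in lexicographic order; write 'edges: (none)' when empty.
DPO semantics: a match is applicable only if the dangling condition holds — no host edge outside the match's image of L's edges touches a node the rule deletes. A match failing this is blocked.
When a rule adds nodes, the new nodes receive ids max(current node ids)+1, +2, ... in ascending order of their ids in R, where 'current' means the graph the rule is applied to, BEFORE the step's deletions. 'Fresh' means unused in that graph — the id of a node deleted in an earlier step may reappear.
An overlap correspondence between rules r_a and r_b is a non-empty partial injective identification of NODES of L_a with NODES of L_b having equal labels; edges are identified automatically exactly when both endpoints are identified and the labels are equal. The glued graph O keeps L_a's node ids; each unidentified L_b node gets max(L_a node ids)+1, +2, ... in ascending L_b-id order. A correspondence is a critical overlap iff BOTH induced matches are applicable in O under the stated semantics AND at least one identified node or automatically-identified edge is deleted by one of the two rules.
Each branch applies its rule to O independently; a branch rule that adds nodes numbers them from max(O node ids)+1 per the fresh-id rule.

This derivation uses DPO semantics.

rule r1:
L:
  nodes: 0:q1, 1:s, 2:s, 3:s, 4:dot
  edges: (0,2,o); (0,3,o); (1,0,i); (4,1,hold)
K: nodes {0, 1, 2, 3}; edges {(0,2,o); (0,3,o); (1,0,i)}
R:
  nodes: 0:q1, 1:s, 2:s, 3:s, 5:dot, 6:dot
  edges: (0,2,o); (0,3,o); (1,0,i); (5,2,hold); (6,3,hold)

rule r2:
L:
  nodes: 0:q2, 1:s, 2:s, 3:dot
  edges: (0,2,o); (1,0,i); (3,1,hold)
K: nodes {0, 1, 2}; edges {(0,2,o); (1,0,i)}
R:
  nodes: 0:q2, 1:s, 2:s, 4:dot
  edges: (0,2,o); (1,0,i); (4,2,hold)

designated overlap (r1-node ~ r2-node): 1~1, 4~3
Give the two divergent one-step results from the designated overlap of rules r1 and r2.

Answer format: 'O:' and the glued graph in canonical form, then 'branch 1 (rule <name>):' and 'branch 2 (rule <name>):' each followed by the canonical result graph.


O:
nodes: 0:q1, 1:s, 2:s, 3:s, 4:dot, 5:q2, 6:s
edges: (0,2,o); (0,3,o); (1,0,i); (1,5,i); (4,1,hold); (5,6,o)
branch 1 (rule r1):
nodes: 0:q1, 1:s, 2:s, 3:s, 5:q2, 6:s, 7:dot, 8:dot
edges: (0,2,o); (0,3,o); (1,0,i); (1,5,i); (5,6,o); (7,2,hold); (8,3,hold)
branch 2 (rule r2):
nodes: 0:q1, 1:s, 2:s, 3:s, 5:q2, 6:s, 7:dot
edges: (0,2,o); (0,3,o); (1,0,i); (1,5,i); (5,6,o); (7,6,hold)


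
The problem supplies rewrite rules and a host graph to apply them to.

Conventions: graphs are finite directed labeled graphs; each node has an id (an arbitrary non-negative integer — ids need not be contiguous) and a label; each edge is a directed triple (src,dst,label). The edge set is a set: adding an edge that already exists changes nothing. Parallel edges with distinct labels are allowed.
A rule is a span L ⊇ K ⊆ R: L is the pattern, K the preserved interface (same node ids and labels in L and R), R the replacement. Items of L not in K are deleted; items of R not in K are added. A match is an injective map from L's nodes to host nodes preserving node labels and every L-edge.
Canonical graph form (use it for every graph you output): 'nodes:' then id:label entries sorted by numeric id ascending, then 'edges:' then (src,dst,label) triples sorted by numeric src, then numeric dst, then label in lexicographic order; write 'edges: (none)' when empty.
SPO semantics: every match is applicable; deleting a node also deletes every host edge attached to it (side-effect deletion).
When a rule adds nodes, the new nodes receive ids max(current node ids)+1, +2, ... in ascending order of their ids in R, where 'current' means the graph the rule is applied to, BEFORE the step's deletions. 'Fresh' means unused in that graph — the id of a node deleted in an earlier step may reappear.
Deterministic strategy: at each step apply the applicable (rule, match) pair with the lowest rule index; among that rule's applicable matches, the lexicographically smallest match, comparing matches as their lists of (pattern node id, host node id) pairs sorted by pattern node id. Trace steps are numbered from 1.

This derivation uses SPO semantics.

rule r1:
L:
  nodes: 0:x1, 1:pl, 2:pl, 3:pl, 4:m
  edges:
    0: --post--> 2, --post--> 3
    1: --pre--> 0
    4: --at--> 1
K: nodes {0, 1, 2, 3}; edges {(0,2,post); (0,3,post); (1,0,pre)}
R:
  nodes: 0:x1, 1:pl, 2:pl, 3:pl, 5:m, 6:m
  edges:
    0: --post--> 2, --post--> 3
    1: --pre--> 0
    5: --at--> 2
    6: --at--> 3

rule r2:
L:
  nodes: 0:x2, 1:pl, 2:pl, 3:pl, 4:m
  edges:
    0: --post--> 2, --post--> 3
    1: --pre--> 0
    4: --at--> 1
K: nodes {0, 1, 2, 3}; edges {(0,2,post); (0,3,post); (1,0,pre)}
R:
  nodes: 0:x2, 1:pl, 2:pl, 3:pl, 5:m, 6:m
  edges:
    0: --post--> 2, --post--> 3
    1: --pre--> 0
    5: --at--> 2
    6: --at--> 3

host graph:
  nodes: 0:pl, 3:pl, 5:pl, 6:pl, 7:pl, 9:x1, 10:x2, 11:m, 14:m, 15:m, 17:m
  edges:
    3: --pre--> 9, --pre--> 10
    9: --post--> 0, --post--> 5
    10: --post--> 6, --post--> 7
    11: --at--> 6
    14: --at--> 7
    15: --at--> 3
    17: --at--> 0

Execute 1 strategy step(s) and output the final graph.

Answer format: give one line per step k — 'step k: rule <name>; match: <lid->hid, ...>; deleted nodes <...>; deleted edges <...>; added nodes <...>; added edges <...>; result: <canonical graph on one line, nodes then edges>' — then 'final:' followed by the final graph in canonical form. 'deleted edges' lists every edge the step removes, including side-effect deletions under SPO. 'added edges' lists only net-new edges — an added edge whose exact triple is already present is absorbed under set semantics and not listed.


step 1: rule r1; match: 0->9, 1->3, 2->0, 3->5, 4->15; deleted nodes 15; deleted edges (15,3,at); added nodes 18, 19; added edges (18,0,at); (19,5,at); result: nodes: 0:pl, 3:pl, 5:pl, 6:pl, 7:pl, 9:x1, 10:x2, 11:m, 14:m, 17:m, 18:m, 19:m edges: (3,9,pre); (3,10,pre); (9,0,post); (9,5,post); (10,6,post); (10,7,post); (11,6,at); (14,7,at); (17,0,at); (18,0,at); (19,5,at)
final:
nodes: 0:pl, 3:pl, 5:pl, 6:pl, 7:pl, 9:x1, 10:x2, 11:m, 14:m, 17:m, 18:m, 19:m
edges: (3,9,pre); (3,10,pre); (9,0,post); (9,5,post); (10,6,post); (10,7,post); (11,6,at); (14,7,at); (17,0,at); (18,0,at); (19,5,at)


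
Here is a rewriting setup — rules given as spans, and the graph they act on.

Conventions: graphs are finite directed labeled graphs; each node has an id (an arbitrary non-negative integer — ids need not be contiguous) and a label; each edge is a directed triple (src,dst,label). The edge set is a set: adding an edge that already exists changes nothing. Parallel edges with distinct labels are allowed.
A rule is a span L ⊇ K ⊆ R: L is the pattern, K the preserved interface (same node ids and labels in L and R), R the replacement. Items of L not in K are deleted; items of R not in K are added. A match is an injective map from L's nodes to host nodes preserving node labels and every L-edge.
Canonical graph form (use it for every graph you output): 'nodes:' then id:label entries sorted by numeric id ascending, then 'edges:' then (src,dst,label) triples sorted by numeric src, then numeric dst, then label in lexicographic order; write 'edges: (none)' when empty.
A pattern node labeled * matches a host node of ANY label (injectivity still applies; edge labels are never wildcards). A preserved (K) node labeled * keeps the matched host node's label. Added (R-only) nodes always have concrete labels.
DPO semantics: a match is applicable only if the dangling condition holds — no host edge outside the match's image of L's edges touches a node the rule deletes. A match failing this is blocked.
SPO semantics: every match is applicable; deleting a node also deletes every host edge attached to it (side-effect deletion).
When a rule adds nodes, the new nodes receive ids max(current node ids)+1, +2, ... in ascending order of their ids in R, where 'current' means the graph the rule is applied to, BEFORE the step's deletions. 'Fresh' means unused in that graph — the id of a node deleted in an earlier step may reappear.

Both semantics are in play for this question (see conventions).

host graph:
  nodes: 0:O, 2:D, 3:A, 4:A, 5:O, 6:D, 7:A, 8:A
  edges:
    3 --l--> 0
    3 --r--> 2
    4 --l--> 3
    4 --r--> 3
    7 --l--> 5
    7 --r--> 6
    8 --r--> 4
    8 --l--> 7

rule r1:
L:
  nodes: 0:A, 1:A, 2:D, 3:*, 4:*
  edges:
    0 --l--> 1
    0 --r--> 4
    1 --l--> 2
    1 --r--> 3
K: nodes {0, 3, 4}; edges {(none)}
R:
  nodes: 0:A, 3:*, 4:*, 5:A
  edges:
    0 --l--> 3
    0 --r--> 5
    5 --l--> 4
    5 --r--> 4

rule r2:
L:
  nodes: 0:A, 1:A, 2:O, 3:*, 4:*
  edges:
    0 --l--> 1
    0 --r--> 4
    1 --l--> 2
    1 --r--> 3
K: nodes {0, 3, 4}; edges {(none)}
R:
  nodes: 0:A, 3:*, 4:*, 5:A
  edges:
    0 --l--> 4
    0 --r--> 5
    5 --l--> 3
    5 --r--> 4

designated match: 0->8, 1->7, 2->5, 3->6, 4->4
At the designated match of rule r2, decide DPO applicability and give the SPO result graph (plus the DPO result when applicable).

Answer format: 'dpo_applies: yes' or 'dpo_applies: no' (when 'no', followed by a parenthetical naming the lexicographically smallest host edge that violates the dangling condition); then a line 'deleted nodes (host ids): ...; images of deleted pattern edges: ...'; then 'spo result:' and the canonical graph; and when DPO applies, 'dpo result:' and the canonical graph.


dpo_applies: yes
deleted nodes (host ids): 5, 7; images of deleted pattern edges: (7,5,l); (7,6,r); (8,4,r); (8,7,l)
spo result:
nodes: 0:O, 2:D, 3:A, 4:A, 6:D, 8:A, 9:A
edges: (3,0,l); (3,2,r); (4,3,l); (4,3,r); (8,4,l); (8,9,r); (9,4,r); (9,6,l)
dpo result:
nodes: 0:O, 2:D, 3:A, 4:A, 6:D, 8:A, 9:A
edges: (3,0,l); (3,2,r); (4,3,l); (4,3,r); (8,4,l); (8,9,r); (9,4,r); (9,6,l)


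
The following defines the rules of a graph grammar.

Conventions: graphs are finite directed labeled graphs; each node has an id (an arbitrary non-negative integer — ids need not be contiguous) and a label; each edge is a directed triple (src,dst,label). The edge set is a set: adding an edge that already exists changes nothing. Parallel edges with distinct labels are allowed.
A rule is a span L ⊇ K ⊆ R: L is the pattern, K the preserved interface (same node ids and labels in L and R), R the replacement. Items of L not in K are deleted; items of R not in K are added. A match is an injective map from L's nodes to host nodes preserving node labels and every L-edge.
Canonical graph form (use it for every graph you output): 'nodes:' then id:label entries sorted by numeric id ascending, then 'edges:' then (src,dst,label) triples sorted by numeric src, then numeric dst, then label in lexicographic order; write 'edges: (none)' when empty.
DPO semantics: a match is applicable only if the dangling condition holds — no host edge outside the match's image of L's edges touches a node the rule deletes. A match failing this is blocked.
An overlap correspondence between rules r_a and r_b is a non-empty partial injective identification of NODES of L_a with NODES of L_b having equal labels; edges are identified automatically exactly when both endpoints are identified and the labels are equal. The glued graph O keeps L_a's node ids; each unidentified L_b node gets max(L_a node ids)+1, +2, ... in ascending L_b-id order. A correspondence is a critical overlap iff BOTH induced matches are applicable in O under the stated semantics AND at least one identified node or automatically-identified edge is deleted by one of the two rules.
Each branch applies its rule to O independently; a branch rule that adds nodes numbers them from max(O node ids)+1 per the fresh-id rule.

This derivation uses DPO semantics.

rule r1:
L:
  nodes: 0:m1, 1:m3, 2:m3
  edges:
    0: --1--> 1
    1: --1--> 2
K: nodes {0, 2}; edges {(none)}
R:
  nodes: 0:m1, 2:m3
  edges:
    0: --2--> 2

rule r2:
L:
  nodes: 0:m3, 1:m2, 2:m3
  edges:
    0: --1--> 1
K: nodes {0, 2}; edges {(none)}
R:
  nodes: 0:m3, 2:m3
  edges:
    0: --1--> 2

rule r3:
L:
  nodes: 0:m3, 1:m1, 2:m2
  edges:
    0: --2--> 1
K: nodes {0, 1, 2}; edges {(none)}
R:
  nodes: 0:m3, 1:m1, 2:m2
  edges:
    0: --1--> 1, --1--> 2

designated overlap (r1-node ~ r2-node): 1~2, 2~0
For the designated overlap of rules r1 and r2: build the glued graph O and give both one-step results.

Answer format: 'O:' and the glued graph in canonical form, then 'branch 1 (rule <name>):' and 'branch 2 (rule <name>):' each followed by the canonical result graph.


O:
nodes: 0:m1, 1:m3, 2:m3, 3:m2
edges: (0,1,1); (1,2,1); (2,3,1)
branch 1 (rule r1):
nodes: 0:m1, 2:m3, 3:m2
edges: (0,2,2); (2,3,1)
branch 2 (rule r2):
nodes: 0:m1, 1:m3, 2:m3
edges: (0,1,1); (1,2,1); (2,1,1)


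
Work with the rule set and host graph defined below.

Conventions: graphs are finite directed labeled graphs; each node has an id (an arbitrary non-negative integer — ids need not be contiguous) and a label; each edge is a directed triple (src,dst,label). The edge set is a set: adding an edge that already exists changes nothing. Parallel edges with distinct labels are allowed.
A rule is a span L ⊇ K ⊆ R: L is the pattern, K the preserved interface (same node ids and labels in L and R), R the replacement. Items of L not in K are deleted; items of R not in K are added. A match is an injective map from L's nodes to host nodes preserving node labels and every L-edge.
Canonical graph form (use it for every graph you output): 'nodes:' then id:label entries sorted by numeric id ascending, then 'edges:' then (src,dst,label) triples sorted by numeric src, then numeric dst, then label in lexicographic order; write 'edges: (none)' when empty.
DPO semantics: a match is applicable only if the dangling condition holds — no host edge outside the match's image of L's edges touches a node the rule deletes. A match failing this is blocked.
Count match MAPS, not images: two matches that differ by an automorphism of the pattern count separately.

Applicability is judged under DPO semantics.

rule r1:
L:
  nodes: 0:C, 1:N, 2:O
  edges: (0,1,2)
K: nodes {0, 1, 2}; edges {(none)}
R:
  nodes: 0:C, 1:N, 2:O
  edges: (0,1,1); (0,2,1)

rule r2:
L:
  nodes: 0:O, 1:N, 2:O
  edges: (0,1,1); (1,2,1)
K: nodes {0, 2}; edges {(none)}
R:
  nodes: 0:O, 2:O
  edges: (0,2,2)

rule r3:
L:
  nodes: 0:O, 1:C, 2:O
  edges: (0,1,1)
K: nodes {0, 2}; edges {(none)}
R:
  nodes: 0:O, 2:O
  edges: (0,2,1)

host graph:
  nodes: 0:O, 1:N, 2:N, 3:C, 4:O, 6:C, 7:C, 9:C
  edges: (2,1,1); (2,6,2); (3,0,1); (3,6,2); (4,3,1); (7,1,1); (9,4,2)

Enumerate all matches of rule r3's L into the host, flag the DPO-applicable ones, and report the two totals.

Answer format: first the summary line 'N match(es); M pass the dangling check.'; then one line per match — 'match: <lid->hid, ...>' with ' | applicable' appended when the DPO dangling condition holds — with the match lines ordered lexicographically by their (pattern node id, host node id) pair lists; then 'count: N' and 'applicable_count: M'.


1 match(es); 0 pass the dangling check.
match: 0->4, 1->3, 2->0
count: 1
applicable_count: 0


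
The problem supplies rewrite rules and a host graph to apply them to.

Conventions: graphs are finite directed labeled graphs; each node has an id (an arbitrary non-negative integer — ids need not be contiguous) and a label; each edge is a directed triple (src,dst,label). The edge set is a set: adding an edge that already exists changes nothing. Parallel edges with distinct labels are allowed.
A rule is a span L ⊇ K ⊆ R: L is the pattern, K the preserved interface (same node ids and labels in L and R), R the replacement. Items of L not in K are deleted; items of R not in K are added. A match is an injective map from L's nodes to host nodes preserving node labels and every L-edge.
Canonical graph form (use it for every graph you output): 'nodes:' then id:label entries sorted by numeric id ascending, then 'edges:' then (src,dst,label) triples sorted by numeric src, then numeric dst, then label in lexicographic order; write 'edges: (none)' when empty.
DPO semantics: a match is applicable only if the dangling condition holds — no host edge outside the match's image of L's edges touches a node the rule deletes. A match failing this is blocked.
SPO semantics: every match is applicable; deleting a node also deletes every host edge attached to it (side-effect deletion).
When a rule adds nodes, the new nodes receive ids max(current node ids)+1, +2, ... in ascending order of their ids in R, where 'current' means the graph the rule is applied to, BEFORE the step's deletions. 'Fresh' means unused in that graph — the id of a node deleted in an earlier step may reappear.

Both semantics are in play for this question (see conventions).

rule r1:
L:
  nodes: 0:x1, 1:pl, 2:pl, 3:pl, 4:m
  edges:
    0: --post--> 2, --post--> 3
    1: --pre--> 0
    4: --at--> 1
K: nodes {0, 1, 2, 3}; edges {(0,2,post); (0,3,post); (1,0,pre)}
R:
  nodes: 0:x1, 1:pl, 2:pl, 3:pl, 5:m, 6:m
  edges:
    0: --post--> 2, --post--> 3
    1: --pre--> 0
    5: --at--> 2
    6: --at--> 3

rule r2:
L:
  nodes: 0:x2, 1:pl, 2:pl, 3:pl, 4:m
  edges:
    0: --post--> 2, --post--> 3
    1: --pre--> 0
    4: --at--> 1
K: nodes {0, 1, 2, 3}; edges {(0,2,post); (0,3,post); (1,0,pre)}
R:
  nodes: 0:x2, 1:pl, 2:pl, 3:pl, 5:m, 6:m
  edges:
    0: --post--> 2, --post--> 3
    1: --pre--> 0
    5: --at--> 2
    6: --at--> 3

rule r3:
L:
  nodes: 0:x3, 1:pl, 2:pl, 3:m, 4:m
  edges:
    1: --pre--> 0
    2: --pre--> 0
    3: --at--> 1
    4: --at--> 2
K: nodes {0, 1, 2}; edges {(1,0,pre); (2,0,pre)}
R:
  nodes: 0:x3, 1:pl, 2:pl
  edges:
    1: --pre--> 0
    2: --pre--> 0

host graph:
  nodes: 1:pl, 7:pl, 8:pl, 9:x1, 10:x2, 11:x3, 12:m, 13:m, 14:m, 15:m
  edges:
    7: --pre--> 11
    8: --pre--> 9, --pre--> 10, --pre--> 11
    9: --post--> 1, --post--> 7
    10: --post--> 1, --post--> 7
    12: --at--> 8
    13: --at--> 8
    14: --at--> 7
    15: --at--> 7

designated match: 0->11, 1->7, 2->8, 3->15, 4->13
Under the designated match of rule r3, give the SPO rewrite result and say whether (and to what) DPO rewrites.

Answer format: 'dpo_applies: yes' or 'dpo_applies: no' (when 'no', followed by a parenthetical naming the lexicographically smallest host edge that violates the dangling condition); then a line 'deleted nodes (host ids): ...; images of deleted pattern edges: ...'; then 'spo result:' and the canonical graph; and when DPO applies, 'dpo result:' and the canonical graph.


dpo_applies: yes
deleted nodes (host ids): 13, 15; images of deleted pattern edges: (13,8,at); (15,7,at)
spo result:
nodes: 1:pl, 7:pl, 8:pl, 9:x1, 10:x2, 11:x3, 12:m, 14:m
edges: (7,11,pre); (8,9,pre); (8,10,pre); (8,11,pre); (9,1,post); (9,7,post); (10,1,post); (10,7,post); (12,8,at); (14,7,at)
dpo result:
nodes: 1:pl, 7:pl, 8:pl, 9:x1, 10:x2, 11:x3, 12:m, 14:m
edges: (7,11,pre); (8,9,pre); (8,10,pre); (8,11,pre); (9,1,post); (9,7,post); (10,1,post); (10,7,post); (12,8,at); (14,7,at)


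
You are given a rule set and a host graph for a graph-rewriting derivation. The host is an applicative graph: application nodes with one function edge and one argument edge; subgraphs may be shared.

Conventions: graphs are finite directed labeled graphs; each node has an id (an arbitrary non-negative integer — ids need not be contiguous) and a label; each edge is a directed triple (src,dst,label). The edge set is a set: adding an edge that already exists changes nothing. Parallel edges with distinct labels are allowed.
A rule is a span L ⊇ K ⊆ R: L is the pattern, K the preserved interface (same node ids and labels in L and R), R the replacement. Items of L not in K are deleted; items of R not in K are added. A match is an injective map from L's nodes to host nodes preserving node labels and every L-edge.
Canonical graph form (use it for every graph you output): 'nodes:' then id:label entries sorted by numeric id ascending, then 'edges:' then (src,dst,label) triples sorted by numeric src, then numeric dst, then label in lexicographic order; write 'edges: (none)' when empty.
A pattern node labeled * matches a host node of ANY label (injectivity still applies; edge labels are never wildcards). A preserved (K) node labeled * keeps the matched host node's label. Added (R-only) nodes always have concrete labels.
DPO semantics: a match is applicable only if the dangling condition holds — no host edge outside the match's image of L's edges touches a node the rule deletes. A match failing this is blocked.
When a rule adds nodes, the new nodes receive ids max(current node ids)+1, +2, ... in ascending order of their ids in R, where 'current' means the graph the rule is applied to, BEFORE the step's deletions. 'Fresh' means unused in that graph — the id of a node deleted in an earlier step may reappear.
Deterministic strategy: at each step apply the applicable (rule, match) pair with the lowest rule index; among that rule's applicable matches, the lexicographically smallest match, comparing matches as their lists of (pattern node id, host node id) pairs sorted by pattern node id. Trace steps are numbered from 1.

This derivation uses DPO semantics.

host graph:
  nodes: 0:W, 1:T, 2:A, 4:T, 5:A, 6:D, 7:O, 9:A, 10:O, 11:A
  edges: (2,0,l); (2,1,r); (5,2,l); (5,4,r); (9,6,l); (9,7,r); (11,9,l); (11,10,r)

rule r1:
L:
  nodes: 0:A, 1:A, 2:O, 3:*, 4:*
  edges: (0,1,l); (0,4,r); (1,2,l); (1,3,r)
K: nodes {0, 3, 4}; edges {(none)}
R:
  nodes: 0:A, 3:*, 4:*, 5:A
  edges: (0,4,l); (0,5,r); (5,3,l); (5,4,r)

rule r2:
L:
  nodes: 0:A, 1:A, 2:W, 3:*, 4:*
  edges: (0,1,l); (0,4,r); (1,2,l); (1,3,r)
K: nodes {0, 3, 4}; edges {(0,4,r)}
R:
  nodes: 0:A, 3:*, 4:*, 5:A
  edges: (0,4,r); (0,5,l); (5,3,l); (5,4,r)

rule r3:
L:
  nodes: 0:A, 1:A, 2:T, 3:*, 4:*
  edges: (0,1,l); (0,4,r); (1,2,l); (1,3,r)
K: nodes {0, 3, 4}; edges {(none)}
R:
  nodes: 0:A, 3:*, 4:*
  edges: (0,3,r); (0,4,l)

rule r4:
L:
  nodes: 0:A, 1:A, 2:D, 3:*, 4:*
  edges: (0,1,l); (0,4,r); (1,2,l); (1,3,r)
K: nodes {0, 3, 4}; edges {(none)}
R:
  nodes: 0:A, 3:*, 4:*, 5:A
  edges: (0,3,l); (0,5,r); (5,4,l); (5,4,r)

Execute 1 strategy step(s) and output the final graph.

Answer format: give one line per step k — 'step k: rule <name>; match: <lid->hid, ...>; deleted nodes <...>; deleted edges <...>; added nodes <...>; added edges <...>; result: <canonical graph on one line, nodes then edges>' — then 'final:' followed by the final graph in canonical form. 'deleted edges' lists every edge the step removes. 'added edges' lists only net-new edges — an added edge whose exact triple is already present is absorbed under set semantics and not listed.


step 1: rule r2; match: 0->5, 1->2, 2->0, 3->1, 4->4; deleted nodes 0, 2; deleted edges (2,0,l); (2,1,r); (5,2,l); added nodes 12; added edges (5,12,l); (12,1,l); (12,4,r); result: nodes: 1:T, 4:T, 5:A, 6:D, 7:O, 9:A, 10:O, 11:A, 12:A edges: (5,4,r); (5,12,l); (9,6,l); (9,7,r); (11,9,l); (11,10,r); (12,1,l); (12,4,r)
final:
nodes: 1:T, 4:T, 5:A, 6:D, 7:O, 9:A, 10:O, 11:A, 12:A
edges: (5,4,r); (5,12,l); (9,6,l); (9,7,r); (11,9,l); (11,10,r); (12,1,l); (12,4,r)


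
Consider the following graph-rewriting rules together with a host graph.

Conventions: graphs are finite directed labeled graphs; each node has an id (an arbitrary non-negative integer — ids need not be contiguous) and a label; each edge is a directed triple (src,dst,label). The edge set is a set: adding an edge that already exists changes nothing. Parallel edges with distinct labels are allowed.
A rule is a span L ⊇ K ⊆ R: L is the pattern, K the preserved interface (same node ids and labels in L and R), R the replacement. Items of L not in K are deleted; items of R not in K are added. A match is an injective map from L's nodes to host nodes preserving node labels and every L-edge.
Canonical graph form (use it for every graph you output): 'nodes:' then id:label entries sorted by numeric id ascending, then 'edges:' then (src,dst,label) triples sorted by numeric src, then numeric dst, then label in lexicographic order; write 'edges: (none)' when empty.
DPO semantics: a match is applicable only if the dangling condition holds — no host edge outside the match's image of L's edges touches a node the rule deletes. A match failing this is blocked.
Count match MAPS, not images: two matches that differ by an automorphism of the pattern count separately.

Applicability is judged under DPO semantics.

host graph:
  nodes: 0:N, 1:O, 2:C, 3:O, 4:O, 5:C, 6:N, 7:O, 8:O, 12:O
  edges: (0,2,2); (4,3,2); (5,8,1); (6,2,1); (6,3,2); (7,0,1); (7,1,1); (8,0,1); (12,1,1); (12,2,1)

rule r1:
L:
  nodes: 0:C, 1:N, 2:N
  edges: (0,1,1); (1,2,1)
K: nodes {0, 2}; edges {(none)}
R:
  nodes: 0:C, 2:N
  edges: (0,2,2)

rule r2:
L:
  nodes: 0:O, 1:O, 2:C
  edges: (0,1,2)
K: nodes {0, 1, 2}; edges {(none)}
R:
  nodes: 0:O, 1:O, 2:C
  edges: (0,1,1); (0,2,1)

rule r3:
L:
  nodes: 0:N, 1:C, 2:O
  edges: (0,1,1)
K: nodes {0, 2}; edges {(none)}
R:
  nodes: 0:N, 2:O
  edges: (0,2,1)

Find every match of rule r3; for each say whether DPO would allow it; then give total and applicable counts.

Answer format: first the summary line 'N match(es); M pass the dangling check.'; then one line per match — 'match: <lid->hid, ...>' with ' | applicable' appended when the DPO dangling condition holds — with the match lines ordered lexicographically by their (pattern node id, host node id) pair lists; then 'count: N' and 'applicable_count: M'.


6 match(es); 0 pass the dangling check.
match: 0->6, 1->2, 2->1
match: 0->6, 1->2, 2->3
match: 0->6, 1->2, 2->4
match: 0->6, 1->2, 2->7
match: 0->6, 1->2, 2->8
match: 0->6, 1->2, 2->12
count: 6
applicable_count: 0


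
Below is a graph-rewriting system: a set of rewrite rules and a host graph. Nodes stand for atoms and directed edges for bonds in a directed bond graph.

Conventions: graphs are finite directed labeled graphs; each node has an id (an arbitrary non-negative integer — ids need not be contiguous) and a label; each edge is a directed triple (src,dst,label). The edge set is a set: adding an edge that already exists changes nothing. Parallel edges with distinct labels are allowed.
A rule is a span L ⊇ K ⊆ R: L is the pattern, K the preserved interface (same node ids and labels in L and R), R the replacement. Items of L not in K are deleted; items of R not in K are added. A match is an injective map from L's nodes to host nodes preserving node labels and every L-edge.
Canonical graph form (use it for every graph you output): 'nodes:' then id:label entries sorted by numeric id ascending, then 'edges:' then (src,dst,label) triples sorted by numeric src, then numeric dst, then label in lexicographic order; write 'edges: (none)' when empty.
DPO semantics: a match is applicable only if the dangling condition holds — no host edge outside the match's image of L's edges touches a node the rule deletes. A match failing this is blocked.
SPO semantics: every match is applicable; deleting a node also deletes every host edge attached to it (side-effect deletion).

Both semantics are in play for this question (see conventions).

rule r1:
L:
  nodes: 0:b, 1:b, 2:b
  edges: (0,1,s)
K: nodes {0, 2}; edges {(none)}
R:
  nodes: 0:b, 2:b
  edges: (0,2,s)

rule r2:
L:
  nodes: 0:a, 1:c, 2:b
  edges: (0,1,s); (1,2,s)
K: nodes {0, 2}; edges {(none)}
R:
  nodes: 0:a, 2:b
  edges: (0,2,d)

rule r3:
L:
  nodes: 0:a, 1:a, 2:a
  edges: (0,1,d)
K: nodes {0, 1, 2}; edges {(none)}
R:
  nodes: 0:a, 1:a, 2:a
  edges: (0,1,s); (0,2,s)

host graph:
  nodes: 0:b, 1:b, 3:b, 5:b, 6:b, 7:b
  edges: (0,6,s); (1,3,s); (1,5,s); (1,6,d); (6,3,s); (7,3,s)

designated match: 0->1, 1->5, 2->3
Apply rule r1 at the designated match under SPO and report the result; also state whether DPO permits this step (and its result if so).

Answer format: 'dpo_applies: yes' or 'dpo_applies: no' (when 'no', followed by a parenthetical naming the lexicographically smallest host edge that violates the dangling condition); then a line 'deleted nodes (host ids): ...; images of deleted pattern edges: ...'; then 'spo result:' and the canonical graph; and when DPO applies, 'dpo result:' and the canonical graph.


dpo_applies: yes
deleted nodes (host ids): 5; images of deleted pattern edges: (1,5,s)
spo result:
nodes: 0:b, 1:b, 3:b, 6:b, 7:b
edges: (0,6,s); (1,3,s); (1,6,d); (6,3,s); (7,3,s)
dpo result:
nodes: 0:b, 1:b, 3:b, 6:b, 7:b
edges: (0,6,s); (1,3,s); (1,6,d); (6,3,s); (7,3,s)


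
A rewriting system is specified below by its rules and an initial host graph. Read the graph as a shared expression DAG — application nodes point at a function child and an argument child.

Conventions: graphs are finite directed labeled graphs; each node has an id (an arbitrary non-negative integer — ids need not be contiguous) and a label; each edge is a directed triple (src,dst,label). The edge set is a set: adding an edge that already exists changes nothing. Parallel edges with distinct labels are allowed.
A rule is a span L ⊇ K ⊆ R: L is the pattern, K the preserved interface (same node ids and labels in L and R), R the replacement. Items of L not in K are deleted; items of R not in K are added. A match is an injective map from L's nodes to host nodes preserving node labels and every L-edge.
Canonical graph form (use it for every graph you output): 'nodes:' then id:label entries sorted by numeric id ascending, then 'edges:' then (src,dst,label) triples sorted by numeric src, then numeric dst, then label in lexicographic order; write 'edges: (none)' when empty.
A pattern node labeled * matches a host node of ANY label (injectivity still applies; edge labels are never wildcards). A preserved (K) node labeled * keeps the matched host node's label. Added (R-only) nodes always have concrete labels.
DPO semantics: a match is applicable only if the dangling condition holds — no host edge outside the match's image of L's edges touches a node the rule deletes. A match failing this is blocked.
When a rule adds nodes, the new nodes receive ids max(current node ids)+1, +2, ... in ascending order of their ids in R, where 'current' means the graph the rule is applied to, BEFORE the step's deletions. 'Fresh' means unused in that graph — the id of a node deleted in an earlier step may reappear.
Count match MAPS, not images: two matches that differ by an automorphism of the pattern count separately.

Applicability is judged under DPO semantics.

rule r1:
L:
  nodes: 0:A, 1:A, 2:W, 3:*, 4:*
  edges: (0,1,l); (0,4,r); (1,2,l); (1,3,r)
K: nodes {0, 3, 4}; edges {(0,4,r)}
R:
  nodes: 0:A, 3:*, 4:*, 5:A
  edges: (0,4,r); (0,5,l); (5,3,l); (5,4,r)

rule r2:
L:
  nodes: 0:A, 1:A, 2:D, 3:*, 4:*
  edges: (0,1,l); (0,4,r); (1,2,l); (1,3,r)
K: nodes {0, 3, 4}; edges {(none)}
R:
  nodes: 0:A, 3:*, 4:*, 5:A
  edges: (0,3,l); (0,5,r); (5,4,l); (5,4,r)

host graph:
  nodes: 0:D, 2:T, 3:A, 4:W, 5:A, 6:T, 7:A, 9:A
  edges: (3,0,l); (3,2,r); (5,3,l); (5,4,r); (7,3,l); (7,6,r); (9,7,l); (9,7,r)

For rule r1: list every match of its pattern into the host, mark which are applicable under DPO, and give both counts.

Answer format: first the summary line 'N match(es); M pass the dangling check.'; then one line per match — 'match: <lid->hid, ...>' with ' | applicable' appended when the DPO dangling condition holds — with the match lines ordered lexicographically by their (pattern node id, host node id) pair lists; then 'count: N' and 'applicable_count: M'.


0 match(es); 0 pass the dangling check.
count: 0
applicable_count: 0


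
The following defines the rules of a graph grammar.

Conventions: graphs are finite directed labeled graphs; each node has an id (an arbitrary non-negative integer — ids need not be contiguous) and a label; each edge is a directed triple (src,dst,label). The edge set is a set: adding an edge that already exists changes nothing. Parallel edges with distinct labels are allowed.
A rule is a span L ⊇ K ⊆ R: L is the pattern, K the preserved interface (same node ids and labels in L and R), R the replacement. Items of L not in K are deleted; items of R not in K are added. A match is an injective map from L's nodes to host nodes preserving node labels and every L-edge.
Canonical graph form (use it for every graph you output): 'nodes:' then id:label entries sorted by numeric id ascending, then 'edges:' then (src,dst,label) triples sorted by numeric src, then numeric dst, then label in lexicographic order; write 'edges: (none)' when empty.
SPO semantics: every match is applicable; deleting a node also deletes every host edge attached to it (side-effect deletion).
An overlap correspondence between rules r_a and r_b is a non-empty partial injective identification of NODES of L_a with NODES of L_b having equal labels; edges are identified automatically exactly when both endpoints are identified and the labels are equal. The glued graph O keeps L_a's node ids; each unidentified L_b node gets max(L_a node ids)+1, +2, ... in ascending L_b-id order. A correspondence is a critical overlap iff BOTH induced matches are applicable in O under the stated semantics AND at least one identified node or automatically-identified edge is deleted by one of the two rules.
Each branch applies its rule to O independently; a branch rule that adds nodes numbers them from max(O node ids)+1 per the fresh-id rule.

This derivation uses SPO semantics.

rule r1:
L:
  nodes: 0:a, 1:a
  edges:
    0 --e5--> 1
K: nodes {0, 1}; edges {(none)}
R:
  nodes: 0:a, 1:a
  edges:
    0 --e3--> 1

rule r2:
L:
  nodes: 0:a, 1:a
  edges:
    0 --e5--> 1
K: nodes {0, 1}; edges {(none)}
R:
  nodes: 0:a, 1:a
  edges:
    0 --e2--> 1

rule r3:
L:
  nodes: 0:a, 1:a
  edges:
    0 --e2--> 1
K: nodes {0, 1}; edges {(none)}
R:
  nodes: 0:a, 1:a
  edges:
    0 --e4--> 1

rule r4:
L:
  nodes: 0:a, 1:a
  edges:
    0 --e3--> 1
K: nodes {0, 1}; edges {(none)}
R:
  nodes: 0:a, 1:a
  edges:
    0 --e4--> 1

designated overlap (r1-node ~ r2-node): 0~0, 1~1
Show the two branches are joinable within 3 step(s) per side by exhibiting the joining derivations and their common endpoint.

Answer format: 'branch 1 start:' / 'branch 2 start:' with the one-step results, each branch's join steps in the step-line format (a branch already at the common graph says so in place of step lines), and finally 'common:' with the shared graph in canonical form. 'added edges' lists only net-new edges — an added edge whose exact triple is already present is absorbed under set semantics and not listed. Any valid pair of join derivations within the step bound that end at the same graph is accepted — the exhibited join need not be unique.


branch 1 start:
nodes: 0:a, 1:a
edges: (0,1,e3)
branch 2 start:
nodes: 0:a, 1:a
edges: (0,1,e2)
branch 1 step 1: rule r4; match: 0->0, 1->1; deleted nodes (none); deleted edges (0,1,e3); added nodes (none); added edges (0,1,e4); result: nodes: 0:a, 1:a edges: (0,1,e4)
branch 2 step 1: rule r3; match: 0->0, 1->1; deleted nodes (none); deleted edges (0,1,e2); added nodes (none); added edges (0,1,e4); result: nodes: 0:a, 1:a edges: (0,1,e4)
common:
nodes: 0:a, 1:a
edges: (0,1,e4)
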